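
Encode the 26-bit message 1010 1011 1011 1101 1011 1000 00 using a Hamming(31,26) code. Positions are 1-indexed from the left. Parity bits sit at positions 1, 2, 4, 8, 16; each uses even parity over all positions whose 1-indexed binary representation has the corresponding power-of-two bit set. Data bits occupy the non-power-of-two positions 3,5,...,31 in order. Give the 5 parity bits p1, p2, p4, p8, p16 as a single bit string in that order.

10000

Place data bits at non-power-of-two positions: b3=1, b5=0, b6=1, b7=0, b9=1, b10=0, b11=1, b12=1, b13=1, b14=0, b15=1, b17=1, b18=1, b19=1, b20=0, b21=1, b22=1, b23=0, b24=1, b25=1, b26=1, b27=0, b28=0, b29=0, b30=0, b31=0.
p1 = XOR of data positions {3,5,7,9,11,13,15,17,19,21,23,25,27,29,31} = 1⊕0⊕0⊕1⊕1⊕1⊕1⊕1⊕1⊕1⊕0⊕1⊕0⊕0⊕0 = 1
p2 = XOR of data positions {3,6,7,10,11,14,15,18,19,22,23,26,27,30,31} = 1⊕1⊕0⊕0⊕1⊕0⊕1⊕1⊕1⊕1⊕0⊕1⊕0⊕0⊕0 = 0
p4 = XOR of data positions {5,6,7,12,13,14,15,20,21,22,23,28,29,30,31} = 0⊕1⊕0⊕1⊕1⊕0⊕1⊕0⊕1⊕1⊕0⊕0⊕0⊕0⊕0 = 0
p8 = XOR of data positions {9,10,11,12,13,14,15,24,25,26,27,28,29,30,31} = 1⊕0⊕1⊕1⊕1⊕0⊕1⊕1⊕1⊕1⊕0⊕0⊕0⊕0⊕0 = 0
p16 = XOR of data positions {17,18,19,20,21,22,23,24,25,26,27,28,29,30,31} = 1⊕1⊕1⊕0⊕1⊕1⊕0⊕1⊕1⊕1⊕0⊕0⊕0⊕0⊕0 = 0
Parity bits p1,p2,p4,p8,p16 = 10000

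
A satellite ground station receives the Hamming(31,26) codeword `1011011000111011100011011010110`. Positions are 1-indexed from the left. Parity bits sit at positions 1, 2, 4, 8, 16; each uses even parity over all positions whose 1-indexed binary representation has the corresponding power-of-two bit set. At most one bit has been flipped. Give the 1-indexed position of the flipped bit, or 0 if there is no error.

s1: b1⊕b3⊕b5⊕b7⊕b9⊕b11⊕b13⊕b15⊕b17⊕b19⊕b21⊕b23⊕b25⊕b27⊕b29⊕b31 = 1⊕1⊕0⊕1⊕0⊕1⊕1⊕1⊕1⊕0⊕1⊕0⊕1⊕1⊕1⊕0 = 1
s2: b2⊕b3⊕b6⊕b7⊕b10⊕b11⊕b14⊕b15⊕b18⊕b19⊕b22⊕b23⊕b26⊕b27⊕b30⊕b31 = 0⊕1⊕1⊕1⊕0⊕1⊕0⊕1⊕0⊕0⊕1⊕0⊕0⊕1⊕1⊕0 = 0
s4: b4⊕b5⊕b6⊕b7⊕b12⊕b13⊕b14⊕b15⊕b20⊕b21⊕b22⊕b23⊕b28⊕b29⊕b30⊕b31 = 1⊕0⊕1⊕1⊕1⊕1⊕0⊕1⊕0⊕1⊕1⊕0⊕0⊕1⊕1⊕0 = 0
s8: b8⊕b9⊕b10⊕b11⊕b12⊕b13⊕b14⊕b15⊕b24⊕b25⊕b26⊕b27⊕b28⊕b29⊕b30⊕b31 = 0⊕0⊕0⊕1⊕1⊕1⊕0⊕1⊕1⊕1⊕0⊕1⊕0⊕1⊕1⊕0 = 1
s16: b16⊕b17⊕b18⊕b19⊕b20⊕b21⊕b22⊕b23⊕b24⊕b25⊕b26⊕b27⊕b28⊕b29⊕b30⊕b31 = 1⊕1⊕0⊕0⊕0⊕1⊕1⊕0⊕1⊕1⊕0⊕1⊕0⊕1⊕1⊕0 = 1
Syndrome (s16...s1) = 11001 → position 25.

25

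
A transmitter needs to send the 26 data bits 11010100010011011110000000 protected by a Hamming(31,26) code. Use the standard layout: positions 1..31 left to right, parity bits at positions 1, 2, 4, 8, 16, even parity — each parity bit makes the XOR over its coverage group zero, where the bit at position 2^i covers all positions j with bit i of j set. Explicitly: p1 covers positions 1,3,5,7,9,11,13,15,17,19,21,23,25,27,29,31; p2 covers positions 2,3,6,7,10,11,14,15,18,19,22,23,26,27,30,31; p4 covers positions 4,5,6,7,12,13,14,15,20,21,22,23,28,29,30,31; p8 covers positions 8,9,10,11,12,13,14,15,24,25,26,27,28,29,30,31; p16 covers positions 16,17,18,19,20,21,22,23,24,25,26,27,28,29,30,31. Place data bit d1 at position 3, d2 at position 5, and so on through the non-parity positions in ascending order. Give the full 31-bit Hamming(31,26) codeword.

Place data bits at non-power-of-two positions: b3=1, b5=1, b6=0, b7=1, b9=0, b10=1, b11=0, b12=0, b13=0, b14=1, b15=0, b17=0, b18=1, b19=1, b20=0, b21=1, b22=1, b23=1, b24=1, b25=0, b26=0, b27=0, b28=0, b29=0, b30=0, b31=0.
p1 = XOR of data positions {3,5,7,9,11,13,15,17,19,21,23,25,27,29,31} = 1⊕1⊕1⊕0⊕0⊕0⊕0⊕0⊕1⊕1⊕1⊕0⊕0⊕0⊕0 = 0
p2 = XOR of data positions {3,6,7,10,11,14,15,18,19,22,23,26,27,30,31} = 1⊕0⊕1⊕1⊕0⊕1⊕0⊕1⊕1⊕1⊕1⊕0⊕0⊕0⊕0 = 0
p4 = XOR of data positions {5,6,7,12,13,14,15,20,21,22,23,28,29,30,31} = 1⊕0⊕1⊕0⊕0⊕1⊕0⊕0⊕1⊕1⊕1⊕0⊕0⊕0⊕0 = 0
p8 = XOR of data positions {9,10,11,12,13,14,15,24,25,26,27,28,29,30,31} = 0⊕1⊕0⊕0⊕0⊕1⊕0⊕1⊕0⊕0⊕0⊕0⊕0⊕0⊕0 = 1
p16 = XOR of data positions {17,18,19,20,21,22,23,24,25,26,27,28,29,30,31} = 0⊕1⊕1⊕0⊕1⊕1⊕1⊕1⊕0⊕0⊕0⊕0⊕0⊕0⊕0 = 0
Codeword b1..b31 = 0010101101000100011011110000000

0010101101000100011011110000000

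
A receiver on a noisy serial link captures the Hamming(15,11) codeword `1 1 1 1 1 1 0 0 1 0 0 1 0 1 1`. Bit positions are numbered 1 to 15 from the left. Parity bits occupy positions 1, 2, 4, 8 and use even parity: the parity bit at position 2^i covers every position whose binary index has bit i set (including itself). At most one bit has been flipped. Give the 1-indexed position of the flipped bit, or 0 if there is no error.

3

s1: b1⊕b3⊕b5⊕b7⊕b9⊕b11⊕b13⊕b15 = 1⊕1⊕1⊕0⊕1⊕0⊕0⊕1 = 1
s2: b2⊕b3⊕b6⊕b7⊕b10⊕b11⊕b14⊕b15 = 1⊕1⊕1⊕0⊕0⊕0⊕1⊕1 = 1
s4: b4⊕b5⊕b6⊕b7⊕b12⊕b13⊕b14⊕b15 = 1⊕1⊕1⊕0⊕1⊕0⊕1⊕1 = 0
s8: b8⊕b9⊕b10⊕b11⊕b12⊕b13⊕b14⊕b15 = 0⊕1⊕0⊕0⊕1⊕0⊕1⊕1 = 0
Syndrome (s8...s1) = 0011 → position 3.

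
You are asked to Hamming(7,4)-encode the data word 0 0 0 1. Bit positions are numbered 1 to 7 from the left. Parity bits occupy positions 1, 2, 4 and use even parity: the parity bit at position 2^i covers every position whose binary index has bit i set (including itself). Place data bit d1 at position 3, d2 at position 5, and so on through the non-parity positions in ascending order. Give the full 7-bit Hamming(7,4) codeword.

1101001

Place data bits at non-power-of-two positions: b3=0, b5=0, b6=0, b7=1.
p1 = XOR of data positions {3,5,7} = 0⊕0⊕1 = 1
p2 = XOR of data positions {3,6,7} = 0⊕0⊕1 = 1
p4 = XOR of data positions {5,6,7} = 0⊕0⊕1 = 1
Codeword b1..b7 = 1101001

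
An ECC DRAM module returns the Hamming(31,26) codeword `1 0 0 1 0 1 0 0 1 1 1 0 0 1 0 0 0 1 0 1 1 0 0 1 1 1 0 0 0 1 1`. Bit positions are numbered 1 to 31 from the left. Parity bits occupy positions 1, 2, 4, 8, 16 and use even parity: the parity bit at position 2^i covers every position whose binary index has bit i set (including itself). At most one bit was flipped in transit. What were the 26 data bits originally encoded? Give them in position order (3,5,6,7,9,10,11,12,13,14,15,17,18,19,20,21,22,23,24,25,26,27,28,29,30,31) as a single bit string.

00101111010010110011100011

s1: b1⊕b3⊕b5⊕b7⊕b9⊕b11⊕b13⊕b15⊕b17⊕b19⊕b21⊕b23⊕b25⊕b27⊕b29⊕b31 = 1⊕0⊕0⊕0⊕1⊕1⊕0⊕0⊕0⊕0⊕1⊕0⊕1⊕0⊕0⊕1 = 0
s2: b2⊕b3⊕b6⊕b7⊕b10⊕b11⊕b14⊕b15⊕b18⊕b19⊕b22⊕b23⊕b26⊕b27⊕b30⊕b31 = 0⊕0⊕1⊕0⊕1⊕1⊕1⊕0⊕1⊕0⊕0⊕0⊕1⊕0⊕1⊕1 = 0
s4: b4⊕b5⊕b6⊕b7⊕b12⊕b13⊕b14⊕b15⊕b20⊕b21⊕b22⊕b23⊕b28⊕b29⊕b30⊕b31 = 1⊕0⊕1⊕0⊕0⊕0⊕1⊕0⊕1⊕1⊕0⊕0⊕0⊕0⊕1⊕1 = 1
s8: b8⊕b9⊕b10⊕b11⊕b12⊕b13⊕b14⊕b15⊕b24⊕b25⊕b26⊕b27⊕b28⊕b29⊕b30⊕b31 = 0⊕1⊕1⊕1⊕0⊕0⊕1⊕0⊕1⊕1⊕1⊕0⊕0⊕0⊕1⊕1 = 1
s16: b16⊕b17⊕b18⊕b19⊕b20⊕b21⊕b22⊕b23⊕b24⊕b25⊕b26⊕b27⊕b28⊕b29⊕b30⊕b31 = 0⊕0⊕1⊕0⊕1⊕1⊕0⊕0⊕1⊕1⊕1⊕0⊕0⊕0⊕1⊕1 = 0
Syndrome (s16...s1) = 01100 → position 12.
Flip bit 12: corrected codeword = 1001010011110100010110011100011
Data bits at positions 3,5,6,7,9,10,11,12,13,14,15,17,18,19,20,21,22,23,24,25,26,27,28,29,30,31: 00101111010010110011100011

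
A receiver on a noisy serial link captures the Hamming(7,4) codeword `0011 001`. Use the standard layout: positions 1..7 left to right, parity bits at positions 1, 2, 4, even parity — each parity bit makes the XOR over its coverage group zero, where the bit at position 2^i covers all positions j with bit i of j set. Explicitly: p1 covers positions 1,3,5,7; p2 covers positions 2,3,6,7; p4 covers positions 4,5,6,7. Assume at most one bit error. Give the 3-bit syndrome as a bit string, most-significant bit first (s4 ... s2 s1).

000

s1: b1⊕b3⊕b5⊕b7 = 0⊕1⊕0⊕1 = 0
s2: b2⊕b3⊕b6⊕b7 = 0⊕1⊕0⊕1 = 0
s4: b4⊕b5⊕b6⊕b7 = 1⊕0⊕0⊕1 = 0
Syndrome (s4...s1) = 000 → position 0 (no error).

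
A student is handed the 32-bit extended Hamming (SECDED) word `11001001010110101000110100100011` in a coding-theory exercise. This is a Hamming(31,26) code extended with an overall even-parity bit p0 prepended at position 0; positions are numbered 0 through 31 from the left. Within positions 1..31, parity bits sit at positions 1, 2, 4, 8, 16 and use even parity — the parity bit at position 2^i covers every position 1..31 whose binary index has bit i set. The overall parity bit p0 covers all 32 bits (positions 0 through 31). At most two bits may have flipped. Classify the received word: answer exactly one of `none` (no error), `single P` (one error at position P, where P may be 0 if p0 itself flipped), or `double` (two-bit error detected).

s1: b1⊕b3⊕b5⊕b7⊕b9⊕b11⊕b13⊕b15⊕b17⊕b19⊕b21⊕b23⊕b25⊕b27⊕b29⊕b31 = 1⊕0⊕0⊕1⊕1⊕1⊕0⊕0⊕0⊕0⊕1⊕1⊕0⊕0⊕0⊕1 = 1
s2: b2⊕b3⊕b6⊕b7⊕b10⊕b11⊕b14⊕b15⊕b18⊕b19⊕b22⊕b23⊕b26⊕b27⊕b30⊕b31 = 0⊕0⊕0⊕1⊕0⊕1⊕1⊕0⊕0⊕0⊕0⊕1⊕1⊕0⊕1⊕1 = 1
s4: b4⊕b5⊕b6⊕b7⊕b12⊕b13⊕b14⊕b15⊕b20⊕b21⊕b22⊕b23⊕b28⊕b29⊕b30⊕b31 = 1⊕0⊕0⊕1⊕1⊕0⊕1⊕0⊕1⊕1⊕0⊕1⊕0⊕0⊕1⊕1 = 1
s8: b8⊕b9⊕b10⊕b11⊕b12⊕b13⊕b14⊕b15⊕b24⊕b25⊕b26⊕b27⊕b28⊕b29⊕b30⊕b31 = 0⊕1⊕0⊕1⊕1⊕0⊕1⊕0⊕0⊕0⊕1⊕0⊕0⊕0⊕1⊕1 = 1
s16: b16⊕b17⊕b18⊕b19⊕b20⊕b21⊕b22⊕b23⊕b24⊕b25⊕b26⊕b27⊕b28⊕b29⊕b30⊕b31 = 1⊕0⊕0⊕0⊕1⊕1⊕0⊕1⊕0⊕0⊕1⊕0⊕0⊕0⊕1⊕1 = 1
Syndrome (s16...s1) = 11111 → position 31.
Overall parity (XOR of all 32 bits, including p0): 1⊕1⊕0⊕0⊕1⊕0⊕0⊕1⊕0⊕1⊕0⊕1⊕1⊕0⊕1⊕0⊕1⊕0⊕0⊕0⊕1⊕1⊕0⊕1⊕0⊕0⊕1⊕0⊕0⊕0⊕1⊕1 = 1
Overall=1, syndrome position=31 → single-bit error at position 31.

single 31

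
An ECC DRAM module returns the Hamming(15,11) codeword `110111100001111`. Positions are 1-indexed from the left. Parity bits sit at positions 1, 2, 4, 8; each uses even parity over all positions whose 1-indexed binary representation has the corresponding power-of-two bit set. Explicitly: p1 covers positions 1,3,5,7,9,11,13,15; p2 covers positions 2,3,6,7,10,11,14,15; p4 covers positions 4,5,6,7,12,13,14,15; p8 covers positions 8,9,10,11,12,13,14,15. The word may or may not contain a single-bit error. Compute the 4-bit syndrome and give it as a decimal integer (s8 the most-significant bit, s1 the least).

3

s1: b1⊕b3⊕b5⊕b7⊕b9⊕b11⊕b13⊕b15 = 1⊕0⊕1⊕1⊕0⊕0⊕1⊕1 = 1
s2: b2⊕b3⊕b6⊕b7⊕b10⊕b11⊕b14⊕b15 = 1⊕0⊕1⊕1⊕0⊕0⊕1⊕1 = 1
s4: b4⊕b5⊕b6⊕b7⊕b12⊕b13⊕b14⊕b15 = 1⊕1⊕1⊕1⊕1⊕1⊕1⊕1 = 0
s8: b8⊕b9⊕b10⊕b11⊕b12⊕b13⊕b14⊕b15 = 0⊕0⊕0⊕0⊕1⊕1⊕1⊕1 = 0
Syndrome (s8...s1) = 0011 → position 3.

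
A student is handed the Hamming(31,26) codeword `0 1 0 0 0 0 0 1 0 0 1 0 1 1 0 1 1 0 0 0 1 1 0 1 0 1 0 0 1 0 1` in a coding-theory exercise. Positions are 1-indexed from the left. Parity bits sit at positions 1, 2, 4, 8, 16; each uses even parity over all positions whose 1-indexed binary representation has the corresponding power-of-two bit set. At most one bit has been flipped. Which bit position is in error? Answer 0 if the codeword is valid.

0

s1: b1⊕b3⊕b5⊕b7⊕b9⊕b11⊕b13⊕b15⊕b17⊕b19⊕b21⊕b23⊕b25⊕b27⊕b29⊕b31 = 0⊕0⊕0⊕0⊕0⊕1⊕1⊕0⊕1⊕0⊕1⊕0⊕0⊕0⊕1⊕1 = 0
s2: b2⊕b3⊕b6⊕b7⊕b10⊕b11⊕b14⊕b15⊕b18⊕b19⊕b22⊕b23⊕b26⊕b27⊕b30⊕b31 = 1⊕0⊕0⊕0⊕0⊕1⊕1⊕0⊕0⊕0⊕1⊕0⊕1⊕0⊕0⊕1 = 0
s4: b4⊕b5⊕b6⊕b7⊕b12⊕b13⊕b14⊕b15⊕b20⊕b21⊕b22⊕b23⊕b28⊕b29⊕b30⊕b31 = 0⊕0⊕0⊕0⊕0⊕1⊕1⊕0⊕0⊕1⊕1⊕0⊕0⊕1⊕0⊕1 = 0
s8: b8⊕b9⊕b10⊕b11⊕b12⊕b13⊕b14⊕b15⊕b24⊕b25⊕b26⊕b27⊕b28⊕b29⊕b30⊕b31 = 1⊕0⊕0⊕1⊕0⊕1⊕1⊕0⊕1⊕0⊕1⊕0⊕0⊕1⊕0⊕1 = 0
s16: b16⊕b17⊕b18⊕b19⊕b20⊕b21⊕b22⊕b23⊕b24⊕b25⊕b26⊕b27⊕b28⊕b29⊕b30⊕b31 = 1⊕1⊕0⊕0⊕0⊕1⊕1⊕0⊕1⊕0⊕1⊕0⊕0⊕1⊕0⊕1 = 0
Syndrome (s16...s1) = 00000 → position 0 (no error).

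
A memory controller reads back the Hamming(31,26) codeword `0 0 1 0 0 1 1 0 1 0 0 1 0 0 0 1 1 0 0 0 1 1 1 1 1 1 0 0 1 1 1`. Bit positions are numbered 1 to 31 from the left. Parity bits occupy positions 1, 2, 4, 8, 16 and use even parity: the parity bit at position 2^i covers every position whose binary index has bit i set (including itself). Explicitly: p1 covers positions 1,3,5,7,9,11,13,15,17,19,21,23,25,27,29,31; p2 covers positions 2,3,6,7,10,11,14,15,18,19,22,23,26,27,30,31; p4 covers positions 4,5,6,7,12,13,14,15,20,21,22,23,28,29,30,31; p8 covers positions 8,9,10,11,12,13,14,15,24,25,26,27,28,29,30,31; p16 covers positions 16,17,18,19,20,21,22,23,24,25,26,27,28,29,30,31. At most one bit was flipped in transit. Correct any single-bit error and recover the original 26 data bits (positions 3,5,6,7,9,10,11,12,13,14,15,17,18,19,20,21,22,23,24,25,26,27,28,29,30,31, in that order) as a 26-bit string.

10111001000100001111100111

s1: b1⊕b3⊕b5⊕b7⊕b9⊕b11⊕b13⊕b15⊕b17⊕b19⊕b21⊕b23⊕b25⊕b27⊕b29⊕b31 = 0⊕1⊕0⊕1⊕1⊕0⊕0⊕0⊕1⊕0⊕1⊕1⊕1⊕0⊕1⊕1 = 1
s2: b2⊕b3⊕b6⊕b7⊕b10⊕b11⊕b14⊕b15⊕b18⊕b19⊕b22⊕b23⊕b26⊕b27⊕b30⊕b31 = 0⊕1⊕1⊕1⊕0⊕0⊕0⊕0⊕0⊕0⊕1⊕1⊕1⊕0⊕1⊕1 = 0
s4: b4⊕b5⊕b6⊕b7⊕b12⊕b13⊕b14⊕b15⊕b20⊕b21⊕b22⊕b23⊕b28⊕b29⊕b30⊕b31 = 0⊕0⊕1⊕1⊕1⊕0⊕0⊕0⊕0⊕1⊕1⊕1⊕0⊕1⊕1⊕1 = 1
s8: b8⊕b9⊕b10⊕b11⊕b12⊕b13⊕b14⊕b15⊕b24⊕b25⊕b26⊕b27⊕b28⊕b29⊕b30⊕b31 = 0⊕1⊕0⊕0⊕1⊕0⊕0⊕0⊕1⊕1⊕1⊕0⊕0⊕1⊕1⊕1 = 0
s16: b16⊕b17⊕b18⊕b19⊕b20⊕b21⊕b22⊕b23⊕b24⊕b25⊕b26⊕b27⊕b28⊕b29⊕b30⊕b31 = 1⊕1⊕0⊕0⊕0⊕1⊕1⊕1⊕1⊕1⊕1⊕0⊕0⊕1⊕1⊕1 = 1
Syndrome (s16...s1) = 10101 → position 21.
Flip bit 21: corrected codeword = 0010011010010001100001111100111
Data bits at positions 3,5,6,7,9,10,11,12,13,14,15,17,18,19,20,21,22,23,24,25,26,27,28,29,30,31: 10111001000100001111100111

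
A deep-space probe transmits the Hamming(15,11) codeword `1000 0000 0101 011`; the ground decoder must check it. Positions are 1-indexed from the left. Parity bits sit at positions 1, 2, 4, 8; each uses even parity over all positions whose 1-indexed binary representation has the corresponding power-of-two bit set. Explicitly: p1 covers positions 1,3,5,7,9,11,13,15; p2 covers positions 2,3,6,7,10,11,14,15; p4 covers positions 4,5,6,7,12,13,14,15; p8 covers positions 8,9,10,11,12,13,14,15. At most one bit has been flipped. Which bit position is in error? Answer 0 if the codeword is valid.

s1: b1⊕b3⊕b5⊕b7⊕b9⊕b11⊕b13⊕b15 = 1⊕0⊕0⊕0⊕0⊕0⊕0⊕1 = 0
s2: b2⊕b3⊕b6⊕b7⊕b10⊕b11⊕b14⊕b15 = 0⊕0⊕0⊕0⊕1⊕0⊕1⊕1 = 1
s4: b4⊕b5⊕b6⊕b7⊕b12⊕b13⊕b14⊕b15 = 0⊕0⊕0⊕0⊕1⊕0⊕1⊕1 = 1
s8: b8⊕b9⊕b10⊕b11⊕b12⊕b13⊕b14⊕b15 = 0⊕0⊕1⊕0⊕1⊕0⊕1⊕1 = 0
Syndrome (s8...s1) = 0110 → position 6.

6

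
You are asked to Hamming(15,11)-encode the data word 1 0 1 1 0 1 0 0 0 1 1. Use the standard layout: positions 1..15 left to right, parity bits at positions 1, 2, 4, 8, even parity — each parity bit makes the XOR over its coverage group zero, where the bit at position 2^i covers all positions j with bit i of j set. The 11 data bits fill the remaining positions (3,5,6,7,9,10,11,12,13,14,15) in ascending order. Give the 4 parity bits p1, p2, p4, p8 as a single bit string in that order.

Place data bits at non-power-of-two positions: b3=1, b5=0, b6=1, b7=1, b9=0, b10=1, b11=0, b12=0, b13=0, b14=1, b15=1.
p1 = XOR of data positions {3,5,7,9,11,13,15} = 1⊕0⊕1⊕0⊕0⊕0⊕1 = 1
p2 = XOR of data positions {3,6,7,10,11,14,15} = 1⊕1⊕1⊕1⊕0⊕1⊕1 = 0
p4 = XOR of data positions {5,6,7,12,13,14,15} = 0⊕1⊕1⊕0⊕0⊕1⊕1 = 0
p8 = XOR of data positions {9,10,11,12,13,14,15} = 0⊕1⊕0⊕0⊕0⊕1⊕1 = 1
Parity bits p1,p2,p4,p8 = 1001

1001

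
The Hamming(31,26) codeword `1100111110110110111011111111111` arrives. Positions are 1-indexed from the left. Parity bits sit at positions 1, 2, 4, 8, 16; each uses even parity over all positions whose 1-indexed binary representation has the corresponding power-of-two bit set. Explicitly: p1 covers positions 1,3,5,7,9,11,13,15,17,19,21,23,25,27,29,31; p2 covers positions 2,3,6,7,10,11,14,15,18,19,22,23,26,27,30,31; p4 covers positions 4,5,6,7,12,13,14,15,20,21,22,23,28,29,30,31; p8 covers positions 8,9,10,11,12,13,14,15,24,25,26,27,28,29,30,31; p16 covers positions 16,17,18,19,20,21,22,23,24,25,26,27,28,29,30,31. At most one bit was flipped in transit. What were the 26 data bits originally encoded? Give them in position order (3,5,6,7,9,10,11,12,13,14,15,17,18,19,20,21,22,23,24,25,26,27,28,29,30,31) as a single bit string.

s1: b1⊕b3⊕b5⊕b7⊕b9⊕b11⊕b13⊕b15⊕b17⊕b19⊕b21⊕b23⊕b25⊕b27⊕b29⊕b31 = 1⊕0⊕1⊕1⊕1⊕1⊕0⊕1⊕1⊕1⊕1⊕1⊕1⊕1⊕1⊕1 = 0
s2: b2⊕b3⊕b6⊕b7⊕b10⊕b11⊕b14⊕b15⊕b18⊕b19⊕b22⊕b23⊕b26⊕b27⊕b30⊕b31 = 1⊕0⊕1⊕1⊕0⊕1⊕1⊕1⊕1⊕1⊕1⊕1⊕1⊕1⊕1⊕1 = 0
s4: b4⊕b5⊕b6⊕b7⊕b12⊕b13⊕b14⊕b15⊕b20⊕b21⊕b22⊕b23⊕b28⊕b29⊕b30⊕b31 = 0⊕1⊕1⊕1⊕1⊕0⊕1⊕1⊕0⊕1⊕1⊕1⊕1⊕1⊕1⊕1 = 1
s8: b8⊕b9⊕b10⊕b11⊕b12⊕b13⊕b14⊕b15⊕b24⊕b25⊕b26⊕b27⊕b28⊕b29⊕b30⊕b31 = 1⊕1⊕0⊕1⊕1⊕0⊕1⊕1⊕1⊕1⊕1⊕1⊕1⊕1⊕1⊕1 = 0
s16: b16⊕b17⊕b18⊕b19⊕b20⊕b21⊕b22⊕b23⊕b24⊕b25⊕b26⊕b27⊕b28⊕b29⊕b30⊕b31 = 0⊕1⊕1⊕1⊕0⊕1⊕1⊕1⊕1⊕1⊕1⊕1⊕1⊕1⊕1⊕1 = 0
Syndrome (s16...s1) = 00100 → position 4.
Flip bit 4: corrected codeword = 1101111110110110111011111111111
Data bits at positions 3,5,6,7,9,10,11,12,13,14,15,17,18,19,20,21,22,23,24,25,26,27,28,29,30,31: 01111011011111011111111111

01111011011111011111111111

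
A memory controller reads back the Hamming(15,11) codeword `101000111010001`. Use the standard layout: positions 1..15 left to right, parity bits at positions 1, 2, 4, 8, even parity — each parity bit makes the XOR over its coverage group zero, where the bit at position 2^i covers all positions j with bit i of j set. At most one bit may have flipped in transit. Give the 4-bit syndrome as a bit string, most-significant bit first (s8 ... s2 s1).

0000

s1: b1⊕b3⊕b5⊕b7⊕b9⊕b11⊕b13⊕b15 = 1⊕1⊕0⊕1⊕1⊕1⊕0⊕1 = 0
s2: b2⊕b3⊕b6⊕b7⊕b10⊕b11⊕b14⊕b15 = 0⊕1⊕0⊕1⊕0⊕1⊕0⊕1 = 0
s4: b4⊕b5⊕b6⊕b7⊕b12⊕b13⊕b14⊕b15 = 0⊕0⊕0⊕1⊕0⊕0⊕0⊕1 = 0
s8: b8⊕b9⊕b10⊕b11⊕b12⊕b13⊕b14⊕b15 = 1⊕1⊕0⊕1⊕0⊕0⊕0⊕1 = 0
Syndrome (s8...s1) = 0000 → position 0 (no error).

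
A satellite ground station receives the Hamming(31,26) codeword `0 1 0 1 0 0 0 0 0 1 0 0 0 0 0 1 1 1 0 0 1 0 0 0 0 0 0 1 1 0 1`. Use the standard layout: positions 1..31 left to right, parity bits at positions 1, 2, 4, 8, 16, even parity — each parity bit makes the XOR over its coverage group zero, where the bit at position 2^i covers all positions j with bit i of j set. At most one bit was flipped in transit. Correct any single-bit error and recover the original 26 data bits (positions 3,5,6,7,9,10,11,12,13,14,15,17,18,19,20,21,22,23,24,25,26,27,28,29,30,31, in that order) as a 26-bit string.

s1: b1⊕b3⊕b5⊕b7⊕b9⊕b11⊕b13⊕b15⊕b17⊕b19⊕b21⊕b23⊕b25⊕b27⊕b29⊕b31 = 0⊕0⊕0⊕0⊕0⊕0⊕0⊕0⊕1⊕0⊕1⊕0⊕0⊕0⊕1⊕1 = 0
s2: b2⊕b3⊕b6⊕b7⊕b10⊕b11⊕b14⊕b15⊕b18⊕b19⊕b22⊕b23⊕b26⊕b27⊕b30⊕b31 = 1⊕0⊕0⊕0⊕1⊕0⊕0⊕0⊕1⊕0⊕0⊕0⊕0⊕0⊕0⊕1 = 0
s4: b4⊕b5⊕b6⊕b7⊕b12⊕b13⊕b14⊕b15⊕b20⊕b21⊕b22⊕b23⊕b28⊕b29⊕b30⊕b31 = 1⊕0⊕0⊕0⊕0⊕0⊕0⊕0⊕0⊕1⊕0⊕0⊕1⊕1⊕0⊕1 = 1
s8: b8⊕b9⊕b10⊕b11⊕b12⊕b13⊕b14⊕b15⊕b24⊕b25⊕b26⊕b27⊕b28⊕b29⊕b30⊕b31 = 0⊕0⊕1⊕0⊕0⊕0⊕0⊕0⊕0⊕0⊕0⊕0⊕1⊕1⊕0⊕1 = 0
s16: b16⊕b17⊕b18⊕b19⊕b20⊕b21⊕b22⊕b23⊕b24⊕b25⊕b26⊕b27⊕b28⊕b29⊕b30⊕b31 = 1⊕1⊕1⊕0⊕0⊕1⊕0⊕0⊕0⊕0⊕0⊕0⊕1⊕1⊕0⊕1 = 1
Syndrome (s16...s1) = 10100 → position 20.
Flip bit 20: corrected codeword = 0101000001000001110110000001101
Data bits at positions 3,5,6,7,9,10,11,12,13,14,15,17,18,19,20,21,22,23,24,25,26,27,28,29,30,31: 00000100000110110000001101

00000100000110110000001101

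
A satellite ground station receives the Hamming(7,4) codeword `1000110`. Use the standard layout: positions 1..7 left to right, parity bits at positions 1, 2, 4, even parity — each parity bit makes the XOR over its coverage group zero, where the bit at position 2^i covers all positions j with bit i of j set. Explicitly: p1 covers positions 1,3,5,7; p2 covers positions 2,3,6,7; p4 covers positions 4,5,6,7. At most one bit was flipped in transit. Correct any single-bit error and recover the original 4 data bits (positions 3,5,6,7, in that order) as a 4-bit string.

s1: b1⊕b3⊕b5⊕b7 = 1⊕0⊕1⊕0 = 0
s2: b2⊕b3⊕b6⊕b7 = 0⊕0⊕1⊕0 = 1
s4: b4⊕b5⊕b6⊕b7 = 0⊕1⊕1⊕0 = 0
Syndrome (s4...s1) = 010 → position 2.
Flip bit 2: corrected codeword = 1100110
Data bits at positions 3,5,6,7: 0110

0110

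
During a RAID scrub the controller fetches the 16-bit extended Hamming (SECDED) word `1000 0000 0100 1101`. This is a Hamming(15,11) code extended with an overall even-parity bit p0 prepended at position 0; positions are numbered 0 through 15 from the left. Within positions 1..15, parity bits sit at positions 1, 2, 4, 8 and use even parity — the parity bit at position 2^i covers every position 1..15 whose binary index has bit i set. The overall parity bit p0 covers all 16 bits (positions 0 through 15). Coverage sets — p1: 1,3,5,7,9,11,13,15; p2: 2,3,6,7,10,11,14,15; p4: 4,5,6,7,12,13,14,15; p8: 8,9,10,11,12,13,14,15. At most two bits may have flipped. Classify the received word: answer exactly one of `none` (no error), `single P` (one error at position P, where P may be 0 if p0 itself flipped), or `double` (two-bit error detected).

s1: b1⊕b3⊕b5⊕b7⊕b9⊕b11⊕b13⊕b15 = 0⊕0⊕0⊕0⊕1⊕0⊕1⊕1 = 1
s2: b2⊕b3⊕b6⊕b7⊕b10⊕b11⊕b14⊕b15 = 0⊕0⊕0⊕0⊕0⊕0⊕0⊕1 = 1
s4: b4⊕b5⊕b6⊕b7⊕b12⊕b13⊕b14⊕b15 = 0⊕0⊕0⊕0⊕1⊕1⊕0⊕1 = 1
s8: b8⊕b9⊕b10⊕b11⊕b12⊕b13⊕b14⊕b15 = 0⊕1⊕0⊕0⊕1⊕1⊕0⊕1 = 0
Syndrome (s8...s1) = 0111 → position 7.
Overall parity (XOR of all 16 bits, including p0): 1⊕0⊕0⊕0⊕0⊕0⊕0⊕0⊕0⊕1⊕0⊕0⊕1⊕1⊕0⊕1 = 1
Overall=1, syndrome position=7 → single-bit error at position 7.

single 7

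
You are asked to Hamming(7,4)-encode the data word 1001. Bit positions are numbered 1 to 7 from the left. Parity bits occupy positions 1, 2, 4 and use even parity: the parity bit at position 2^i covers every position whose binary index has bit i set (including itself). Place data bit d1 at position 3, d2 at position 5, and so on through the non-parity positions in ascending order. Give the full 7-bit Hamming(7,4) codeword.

0011001

Place data bits at non-power-of-two positions: b3=1, b5=0, b6=0, b7=1.
p1 = XOR of data positions {3,5,7} = 1⊕0⊕1 = 0
p2 = XOR of data positions {3,6,7} = 1⊕0⊕1 = 0
p4 = XOR of data positions {5,6,7} = 0⊕0⊕1 = 1
Codeword b1..b7 = 0011001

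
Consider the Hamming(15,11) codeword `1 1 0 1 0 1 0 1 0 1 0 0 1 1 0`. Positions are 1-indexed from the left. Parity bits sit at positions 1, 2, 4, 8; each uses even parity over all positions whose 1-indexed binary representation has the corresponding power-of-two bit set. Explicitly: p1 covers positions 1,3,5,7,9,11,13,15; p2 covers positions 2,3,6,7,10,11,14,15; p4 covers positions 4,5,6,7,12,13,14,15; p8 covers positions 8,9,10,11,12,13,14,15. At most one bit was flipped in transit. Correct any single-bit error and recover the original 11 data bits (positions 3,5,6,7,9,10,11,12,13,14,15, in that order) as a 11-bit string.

00100100110

s1: b1⊕b3⊕b5⊕b7⊕b9⊕b11⊕b13⊕b15 = 1⊕0⊕0⊕0⊕0⊕0⊕1⊕0 = 0
s2: b2⊕b3⊕b6⊕b7⊕b10⊕b11⊕b14⊕b15 = 1⊕0⊕1⊕0⊕1⊕0⊕1⊕0 = 0
s4: b4⊕b5⊕b6⊕b7⊕b12⊕b13⊕b14⊕b15 = 1⊕0⊕1⊕0⊕0⊕1⊕1⊕0 = 0
s8: b8⊕b9⊕b10⊕b11⊕b12⊕b13⊕b14⊕b15 = 1⊕0⊕1⊕0⊕0⊕1⊕1⊕0 = 0
Syndrome (s8...s1) = 0000 → position 0 (no error).
No correction needed.
Data bits at positions 3,5,6,7,9,10,11,12,13,14,15: 00100100110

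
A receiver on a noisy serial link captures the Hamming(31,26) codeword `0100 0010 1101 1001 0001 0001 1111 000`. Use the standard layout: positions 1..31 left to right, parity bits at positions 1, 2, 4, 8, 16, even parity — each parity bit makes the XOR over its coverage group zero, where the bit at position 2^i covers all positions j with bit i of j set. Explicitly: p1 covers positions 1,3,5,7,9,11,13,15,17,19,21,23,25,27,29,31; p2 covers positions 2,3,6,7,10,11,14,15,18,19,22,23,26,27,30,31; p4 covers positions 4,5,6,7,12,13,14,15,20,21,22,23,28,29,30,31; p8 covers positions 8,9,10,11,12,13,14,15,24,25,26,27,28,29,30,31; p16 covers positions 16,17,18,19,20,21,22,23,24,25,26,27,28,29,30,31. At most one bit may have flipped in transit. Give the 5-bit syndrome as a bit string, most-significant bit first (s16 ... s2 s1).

s1: b1⊕b3⊕b5⊕b7⊕b9⊕b11⊕b13⊕b15⊕b17⊕b19⊕b21⊕b23⊕b25⊕b27⊕b29⊕b31 = 0⊕0⊕0⊕1⊕1⊕0⊕1⊕0⊕0⊕0⊕0⊕0⊕1⊕1⊕0⊕0 = 1
s2: b2⊕b3⊕b6⊕b7⊕b10⊕b11⊕b14⊕b15⊕b18⊕b19⊕b22⊕b23⊕b26⊕b27⊕b30⊕b31 = 1⊕0⊕0⊕1⊕1⊕0⊕0⊕0⊕0⊕0⊕0⊕0⊕1⊕1⊕0⊕0 = 1
s4: b4⊕b5⊕b6⊕b7⊕b12⊕b13⊕b14⊕b15⊕b20⊕b21⊕b22⊕b23⊕b28⊕b29⊕b30⊕b31 = 0⊕0⊕0⊕1⊕1⊕1⊕0⊕0⊕1⊕0⊕0⊕0⊕1⊕0⊕0⊕0 = 1
s8: b8⊕b9⊕b10⊕b11⊕b12⊕b13⊕b14⊕b15⊕b24⊕b25⊕b26⊕b27⊕b28⊕b29⊕b30⊕b31 = 0⊕1⊕1⊕0⊕1⊕1⊕0⊕0⊕1⊕1⊕1⊕1⊕1⊕0⊕0⊕0 = 1
s16: b16⊕b17⊕b18⊕b19⊕b20⊕b21⊕b22⊕b23⊕b24⊕b25⊕b26⊕b27⊕b28⊕b29⊕b30⊕b31 = 1⊕0⊕0⊕0⊕1⊕0⊕0⊕0⊕1⊕1⊕1⊕1⊕1⊕0⊕0⊕0 = 1
Syndrome (s16...s1) = 11111 → position 31.

11111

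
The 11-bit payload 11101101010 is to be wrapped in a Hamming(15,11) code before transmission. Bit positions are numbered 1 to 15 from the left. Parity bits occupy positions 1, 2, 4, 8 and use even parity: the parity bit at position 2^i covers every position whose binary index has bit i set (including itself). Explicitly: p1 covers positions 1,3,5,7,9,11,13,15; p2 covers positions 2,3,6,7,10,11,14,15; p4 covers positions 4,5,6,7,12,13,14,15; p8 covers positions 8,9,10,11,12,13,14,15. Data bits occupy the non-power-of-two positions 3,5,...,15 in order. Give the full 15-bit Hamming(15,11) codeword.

101011001101010

Place data bits at non-power-of-two positions: b3=1, b5=1, b6=1, b7=0, b9=1, b10=1, b11=0, b12=1, b13=0, b14=1, b15=0.
p1 = XOR of data positions {3,5,7,9,11,13,15} = 1⊕1⊕0⊕1⊕0⊕0⊕0 = 1
p2 = XOR of data positions {3,6,7,10,11,14,15} = 1⊕1⊕0⊕1⊕0⊕1⊕0 = 0
p4 = XOR of data positions {5,6,7,12,13,14,15} = 1⊕1⊕0⊕1⊕0⊕1⊕0 = 0
p8 = XOR of data positions {9,10,11,12,13,14,15} = 1⊕1⊕0⊕1⊕0⊕1⊕0 = 0
Codeword b1..b15 = 101011001101010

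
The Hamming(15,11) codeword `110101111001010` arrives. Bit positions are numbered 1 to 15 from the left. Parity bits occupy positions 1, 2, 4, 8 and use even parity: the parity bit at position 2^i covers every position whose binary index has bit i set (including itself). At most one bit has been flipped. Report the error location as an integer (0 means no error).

5

s1: b1⊕b3⊕b5⊕b7⊕b9⊕b11⊕b13⊕b15 = 1⊕0⊕0⊕1⊕1⊕0⊕0⊕0 = 1
s2: b2⊕b3⊕b6⊕b7⊕b10⊕b11⊕b14⊕b15 = 1⊕0⊕1⊕1⊕0⊕0⊕1⊕0 = 0
s4: b4⊕b5⊕b6⊕b7⊕b12⊕b13⊕b14⊕b15 = 1⊕0⊕1⊕1⊕1⊕0⊕1⊕0 = 1
s8: b8⊕b9⊕b10⊕b11⊕b12⊕b13⊕b14⊕b15 = 1⊕1⊕0⊕0⊕1⊕0⊕1⊕0 = 0
Syndrome (s8...s1) = 0101 → position 5.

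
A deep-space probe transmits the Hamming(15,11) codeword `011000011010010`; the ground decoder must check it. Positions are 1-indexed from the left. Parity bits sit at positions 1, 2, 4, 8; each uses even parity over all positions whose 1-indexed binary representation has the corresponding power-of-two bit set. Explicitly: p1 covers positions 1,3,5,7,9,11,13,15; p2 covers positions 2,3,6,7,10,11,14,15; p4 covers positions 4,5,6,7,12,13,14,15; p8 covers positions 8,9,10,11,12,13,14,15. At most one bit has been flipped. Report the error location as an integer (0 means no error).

5

s1: b1⊕b3⊕b5⊕b7⊕b9⊕b11⊕b13⊕b15 = 0⊕1⊕0⊕0⊕1⊕1⊕0⊕0 = 1
s2: b2⊕b3⊕b6⊕b7⊕b10⊕b11⊕b14⊕b15 = 1⊕1⊕0⊕0⊕0⊕1⊕1⊕0 = 0
s4: b4⊕b5⊕b6⊕b7⊕b12⊕b13⊕b14⊕b15 = 0⊕0⊕0⊕0⊕0⊕0⊕1⊕0 = 1
s8: b8⊕b9⊕b10⊕b11⊕b12⊕b13⊕b14⊕b15 = 1⊕1⊕0⊕1⊕0⊕0⊕1⊕0 = 0
Syndrome (s8...s1) = 0101 → position 5.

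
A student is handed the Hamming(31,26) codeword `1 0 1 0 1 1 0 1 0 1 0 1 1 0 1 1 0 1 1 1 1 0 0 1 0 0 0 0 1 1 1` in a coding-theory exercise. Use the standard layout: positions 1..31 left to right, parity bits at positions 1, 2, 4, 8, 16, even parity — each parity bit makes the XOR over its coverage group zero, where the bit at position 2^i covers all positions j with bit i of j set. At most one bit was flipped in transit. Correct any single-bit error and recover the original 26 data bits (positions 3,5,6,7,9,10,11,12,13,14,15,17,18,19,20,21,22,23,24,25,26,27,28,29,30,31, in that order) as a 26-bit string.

s1: b1⊕b3⊕b5⊕b7⊕b9⊕b11⊕b13⊕b15⊕b17⊕b19⊕b21⊕b23⊕b25⊕b27⊕b29⊕b31 = 1⊕1⊕1⊕0⊕0⊕0⊕1⊕1⊕0⊕1⊕1⊕0⊕0⊕0⊕1⊕1 = 1
s2: b2⊕b3⊕b6⊕b7⊕b10⊕b11⊕b14⊕b15⊕b18⊕b19⊕b22⊕b23⊕b26⊕b27⊕b30⊕b31 = 0⊕1⊕1⊕0⊕1⊕0⊕0⊕1⊕1⊕1⊕0⊕0⊕0⊕0⊕1⊕1 = 0
s4: b4⊕b5⊕b6⊕b7⊕b12⊕b13⊕b14⊕b15⊕b20⊕b21⊕b22⊕b23⊕b28⊕b29⊕b30⊕b31 = 0⊕1⊕1⊕0⊕1⊕1⊕0⊕1⊕1⊕1⊕0⊕0⊕0⊕1⊕1⊕1 = 0
s8: b8⊕b9⊕b10⊕b11⊕b12⊕b13⊕b14⊕b15⊕b24⊕b25⊕b26⊕b27⊕b28⊕b29⊕b30⊕b31 = 1⊕0⊕1⊕0⊕1⊕1⊕0⊕1⊕1⊕0⊕0⊕0⊕0⊕1⊕1⊕1 = 1
s16: b16⊕b17⊕b18⊕b19⊕b20⊕b21⊕b22⊕b23⊕b24⊕b25⊕b26⊕b27⊕b28⊕b29⊕b30⊕b31 = 1⊕0⊕1⊕1⊕1⊕1⊕0⊕0⊕1⊕0⊕0⊕0⊕0⊕1⊕1⊕1 = 1
Syndrome (s16...s1) = 11001 → position 25.
Flip bit 25: corrected codeword = 1010110101011011011110011000111
Data bits at positions 3,5,6,7,9,10,11,12,13,14,15,17,18,19,20,21,22,23,24,25,26,27,28,29,30,31: 11100101101011110011000111

11100101101011110011000111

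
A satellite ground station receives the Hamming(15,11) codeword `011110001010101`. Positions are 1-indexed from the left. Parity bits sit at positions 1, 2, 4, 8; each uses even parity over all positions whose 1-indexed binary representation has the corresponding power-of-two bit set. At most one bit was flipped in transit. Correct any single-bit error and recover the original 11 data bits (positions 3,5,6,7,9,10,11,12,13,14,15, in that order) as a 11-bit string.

s1: b1⊕b3⊕b5⊕b7⊕b9⊕b11⊕b13⊕b15 = 0⊕1⊕1⊕0⊕1⊕1⊕1⊕1 = 0
s2: b2⊕b3⊕b6⊕b7⊕b10⊕b11⊕b14⊕b15 = 1⊕1⊕0⊕0⊕0⊕1⊕0⊕1 = 0
s4: b4⊕b5⊕b6⊕b7⊕b12⊕b13⊕b14⊕b15 = 1⊕1⊕0⊕0⊕0⊕1⊕0⊕1 = 0
s8: b8⊕b9⊕b10⊕b11⊕b12⊕b13⊕b14⊕b15 = 0⊕1⊕0⊕1⊕0⊕1⊕0⊕1 = 0
Syndrome (s8...s1) = 0000 → position 0 (no error).
No correction needed.
Data bits at positions 3,5,6,7,9,10,11,12,13,14,15: 11001010101

11001010101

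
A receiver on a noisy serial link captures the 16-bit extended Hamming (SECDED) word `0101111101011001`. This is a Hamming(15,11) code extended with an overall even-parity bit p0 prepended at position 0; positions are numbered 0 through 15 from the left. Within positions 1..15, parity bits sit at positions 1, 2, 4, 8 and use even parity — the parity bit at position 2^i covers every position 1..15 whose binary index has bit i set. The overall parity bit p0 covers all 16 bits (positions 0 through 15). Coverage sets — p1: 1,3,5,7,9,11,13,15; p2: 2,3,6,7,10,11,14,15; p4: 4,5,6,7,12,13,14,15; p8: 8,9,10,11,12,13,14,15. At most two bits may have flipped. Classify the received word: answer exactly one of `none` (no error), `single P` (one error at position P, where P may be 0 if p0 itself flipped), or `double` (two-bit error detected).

double

s1: b1⊕b3⊕b5⊕b7⊕b9⊕b11⊕b13⊕b15 = 1⊕1⊕1⊕1⊕1⊕1⊕0⊕1 = 1
s2: b2⊕b3⊕b6⊕b7⊕b10⊕b11⊕b14⊕b15 = 0⊕1⊕1⊕1⊕0⊕1⊕0⊕1 = 1
s4: b4⊕b5⊕b6⊕b7⊕b12⊕b13⊕b14⊕b15 = 1⊕1⊕1⊕1⊕1⊕0⊕0⊕1 = 0
s8: b8⊕b9⊕b10⊕b11⊕b12⊕b13⊕b14⊕b15 = 0⊕1⊕0⊕1⊕1⊕0⊕0⊕1 = 0
Syndrome (s8...s1) = 0011 → position 3.
Overall parity (XOR of all 16 bits, including p0): 0⊕1⊕0⊕1⊕1⊕1⊕1⊕1⊕0⊕1⊕0⊕1⊕1⊕0⊕0⊕1 = 0
Overall=0, syndrome position=3 → double-bit error detected (uncorrectable).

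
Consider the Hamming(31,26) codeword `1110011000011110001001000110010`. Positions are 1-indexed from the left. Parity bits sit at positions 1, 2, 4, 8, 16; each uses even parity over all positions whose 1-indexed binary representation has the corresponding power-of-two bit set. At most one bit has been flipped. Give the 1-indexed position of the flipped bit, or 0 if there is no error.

27

s1: b1⊕b3⊕b5⊕b7⊕b9⊕b11⊕b13⊕b15⊕b17⊕b19⊕b21⊕b23⊕b25⊕b27⊕b29⊕b31 = 1⊕1⊕0⊕1⊕0⊕0⊕1⊕1⊕0⊕1⊕0⊕0⊕0⊕1⊕0⊕0 = 1
s2: b2⊕b3⊕b6⊕b7⊕b10⊕b11⊕b14⊕b15⊕b18⊕b19⊕b22⊕b23⊕b26⊕b27⊕b30⊕b31 = 1⊕1⊕1⊕1⊕0⊕0⊕1⊕1⊕0⊕1⊕1⊕0⊕1⊕1⊕1⊕0 = 1
s4: b4⊕b5⊕b6⊕b7⊕b12⊕b13⊕b14⊕b15⊕b20⊕b21⊕b22⊕b23⊕b28⊕b29⊕b30⊕b31 = 0⊕0⊕1⊕1⊕1⊕1⊕1⊕1⊕0⊕0⊕1⊕0⊕0⊕0⊕1⊕0 = 0
s8: b8⊕b9⊕b10⊕b11⊕b12⊕b13⊕b14⊕b15⊕b24⊕b25⊕b26⊕b27⊕b28⊕b29⊕b30⊕b31 = 0⊕0⊕0⊕0⊕1⊕1⊕1⊕1⊕0⊕0⊕1⊕1⊕0⊕0⊕1⊕0 = 1
s16: b16⊕b17⊕b18⊕b19⊕b20⊕b21⊕b22⊕b23⊕b24⊕b25⊕b26⊕b27⊕b28⊕b29⊕b30⊕b31 = 0⊕0⊕0⊕1⊕0⊕0⊕1⊕0⊕0⊕0⊕1⊕1⊕0⊕0⊕1⊕0 = 1
Syndrome (s16...s1) = 11011 → position 27.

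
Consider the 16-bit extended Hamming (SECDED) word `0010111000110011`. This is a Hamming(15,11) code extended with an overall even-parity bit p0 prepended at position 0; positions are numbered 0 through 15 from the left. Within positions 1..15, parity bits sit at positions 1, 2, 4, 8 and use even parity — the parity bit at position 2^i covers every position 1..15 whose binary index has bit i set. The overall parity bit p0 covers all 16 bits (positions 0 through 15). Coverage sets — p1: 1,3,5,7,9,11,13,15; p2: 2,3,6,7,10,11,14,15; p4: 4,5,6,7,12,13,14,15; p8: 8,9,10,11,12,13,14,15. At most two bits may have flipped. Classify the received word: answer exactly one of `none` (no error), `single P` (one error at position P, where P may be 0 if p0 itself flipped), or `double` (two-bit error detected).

s1: b1⊕b3⊕b5⊕b7⊕b9⊕b11⊕b13⊕b15 = 0⊕0⊕1⊕0⊕0⊕1⊕0⊕1 = 1
s2: b2⊕b3⊕b6⊕b7⊕b10⊕b11⊕b14⊕b15 = 1⊕0⊕1⊕0⊕1⊕1⊕1⊕1 = 0
s4: b4⊕b5⊕b6⊕b7⊕b12⊕b13⊕b14⊕b15 = 1⊕1⊕1⊕0⊕0⊕0⊕1⊕1 = 1
s8: b8⊕b9⊕b10⊕b11⊕b12⊕b13⊕b14⊕b15 = 0⊕0⊕1⊕1⊕0⊕0⊕1⊕1 = 0
Syndrome (s8...s1) = 0101 → position 5.
Overall parity (XOR of all 16 bits, including p0): 0⊕0⊕1⊕0⊕1⊕1⊕1⊕0⊕0⊕0⊕1⊕1⊕0⊕0⊕1⊕1 = 0
Overall=0, syndrome position=5 → double-bit error detected (uncorrectable).

double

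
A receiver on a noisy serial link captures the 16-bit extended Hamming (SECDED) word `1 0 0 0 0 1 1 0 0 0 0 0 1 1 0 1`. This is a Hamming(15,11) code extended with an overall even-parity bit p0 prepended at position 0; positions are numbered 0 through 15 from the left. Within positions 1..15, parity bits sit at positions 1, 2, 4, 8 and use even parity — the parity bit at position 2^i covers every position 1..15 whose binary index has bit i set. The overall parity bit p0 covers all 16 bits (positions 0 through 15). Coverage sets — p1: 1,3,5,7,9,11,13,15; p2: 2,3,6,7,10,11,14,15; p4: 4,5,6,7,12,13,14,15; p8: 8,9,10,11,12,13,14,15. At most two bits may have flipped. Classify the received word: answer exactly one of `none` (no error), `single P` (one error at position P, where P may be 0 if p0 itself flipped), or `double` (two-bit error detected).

double

s1: b1⊕b3⊕b5⊕b7⊕b9⊕b11⊕b13⊕b15 = 0⊕0⊕1⊕0⊕0⊕0⊕1⊕1 = 1
s2: b2⊕b3⊕b6⊕b7⊕b10⊕b11⊕b14⊕b15 = 0⊕0⊕1⊕0⊕0⊕0⊕0⊕1 = 0
s4: b4⊕b5⊕b6⊕b7⊕b12⊕b13⊕b14⊕b15 = 0⊕1⊕1⊕0⊕1⊕1⊕0⊕1 = 1
s8: b8⊕b9⊕b10⊕b11⊕b12⊕b13⊕b14⊕b15 = 0⊕0⊕0⊕0⊕1⊕1⊕0⊕1 = 1
Syndrome (s8...s1) = 1101 → position 13.
Overall parity (XOR of all 16 bits, including p0): 1⊕0⊕0⊕0⊕0⊕1⊕1⊕0⊕0⊕0⊕0⊕0⊕1⊕1⊕0⊕1 = 0
Overall=0, syndrome position=13 → double-bit error detected (uncorrectable).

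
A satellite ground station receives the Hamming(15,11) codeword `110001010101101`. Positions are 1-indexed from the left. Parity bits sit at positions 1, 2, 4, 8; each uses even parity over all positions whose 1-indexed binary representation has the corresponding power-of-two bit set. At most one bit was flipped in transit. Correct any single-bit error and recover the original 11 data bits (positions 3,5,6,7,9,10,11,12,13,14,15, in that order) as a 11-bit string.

s1: b1⊕b3⊕b5⊕b7⊕b9⊕b11⊕b13⊕b15 = 1⊕0⊕0⊕0⊕0⊕0⊕1⊕1 = 1
s2: b2⊕b3⊕b6⊕b7⊕b10⊕b11⊕b14⊕b15 = 1⊕0⊕1⊕0⊕1⊕0⊕0⊕1 = 0
s4: b4⊕b5⊕b6⊕b7⊕b12⊕b13⊕b14⊕b15 = 0⊕0⊕1⊕0⊕1⊕1⊕0⊕1 = 0
s8: b8⊕b9⊕b10⊕b11⊕b12⊕b13⊕b14⊕b15 = 1⊕0⊕1⊕0⊕1⊕1⊕0⊕1 = 1
Syndrome (s8...s1) = 1001 → position 9.
Flip bit 9: corrected codeword = 110001011101101
Data bits at positions 3,5,6,7,9,10,11,12,13,14,15: 00101101101

00101101101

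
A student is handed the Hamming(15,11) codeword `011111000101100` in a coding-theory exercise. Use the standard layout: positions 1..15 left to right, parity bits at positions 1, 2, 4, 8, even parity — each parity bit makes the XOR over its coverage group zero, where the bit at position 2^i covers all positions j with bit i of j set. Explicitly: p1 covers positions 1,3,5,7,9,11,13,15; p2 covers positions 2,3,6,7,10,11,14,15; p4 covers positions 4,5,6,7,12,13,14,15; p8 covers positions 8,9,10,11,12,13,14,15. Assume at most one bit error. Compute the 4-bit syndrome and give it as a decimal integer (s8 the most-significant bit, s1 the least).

s1: b1⊕b3⊕b5⊕b7⊕b9⊕b11⊕b13⊕b15 = 0⊕1⊕1⊕0⊕0⊕0⊕1⊕0 = 1
s2: b2⊕b3⊕b6⊕b7⊕b10⊕b11⊕b14⊕b15 = 1⊕1⊕1⊕0⊕1⊕0⊕0⊕0 = 0
s4: b4⊕b5⊕b6⊕b7⊕b12⊕b13⊕b14⊕b15 = 1⊕1⊕1⊕0⊕1⊕1⊕0⊕0 = 1
s8: b8⊕b9⊕b10⊕b11⊕b12⊕b13⊕b14⊕b15 = 0⊕0⊕1⊕0⊕1⊕1⊕0⊕0 = 1
Syndrome (s8...s1) = 1101 → position 13.

13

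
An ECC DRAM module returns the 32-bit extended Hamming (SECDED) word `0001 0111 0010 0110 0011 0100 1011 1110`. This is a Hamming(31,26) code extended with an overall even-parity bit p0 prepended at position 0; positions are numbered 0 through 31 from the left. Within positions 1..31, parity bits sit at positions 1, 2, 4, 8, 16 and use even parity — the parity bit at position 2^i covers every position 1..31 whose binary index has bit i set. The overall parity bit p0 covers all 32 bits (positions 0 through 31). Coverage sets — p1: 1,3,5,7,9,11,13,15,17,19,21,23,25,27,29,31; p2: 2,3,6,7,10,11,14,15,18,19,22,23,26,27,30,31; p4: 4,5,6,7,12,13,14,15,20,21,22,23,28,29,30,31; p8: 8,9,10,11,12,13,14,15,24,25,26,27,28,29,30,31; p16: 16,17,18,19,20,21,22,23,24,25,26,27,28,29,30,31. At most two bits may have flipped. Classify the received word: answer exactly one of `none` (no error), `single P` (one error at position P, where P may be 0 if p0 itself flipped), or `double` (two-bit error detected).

double

s1: b1⊕b3⊕b5⊕b7⊕b9⊕b11⊕b13⊕b15⊕b17⊕b19⊕b21⊕b23⊕b25⊕b27⊕b29⊕b31 = 0⊕1⊕1⊕1⊕0⊕0⊕1⊕0⊕0⊕1⊕1⊕0⊕0⊕1⊕1⊕0 = 0
s2: b2⊕b3⊕b6⊕b7⊕b10⊕b11⊕b14⊕b15⊕b18⊕b19⊕b22⊕b23⊕b26⊕b27⊕b30⊕b31 = 0⊕1⊕1⊕1⊕1⊕0⊕1⊕0⊕1⊕1⊕0⊕0⊕1⊕1⊕1⊕0 = 0
s4: b4⊕b5⊕b6⊕b7⊕b12⊕b13⊕b14⊕b15⊕b20⊕b21⊕b22⊕b23⊕b28⊕b29⊕b30⊕b31 = 0⊕1⊕1⊕1⊕0⊕1⊕1⊕0⊕0⊕1⊕0⊕0⊕1⊕1⊕1⊕0 = 1
s8: b8⊕b9⊕b10⊕b11⊕b12⊕b13⊕b14⊕b15⊕b24⊕b25⊕b26⊕b27⊕b28⊕b29⊕b30⊕b31 = 0⊕0⊕1⊕0⊕0⊕1⊕1⊕0⊕1⊕0⊕1⊕1⊕1⊕1⊕1⊕0 = 1
s16: b16⊕b17⊕b18⊕b19⊕b20⊕b21⊕b22⊕b23⊕b24⊕b25⊕b26⊕b27⊕b28⊕b29⊕b30⊕b31 = 0⊕0⊕1⊕1⊕0⊕1⊕0⊕0⊕1⊕0⊕1⊕1⊕1⊕1⊕1⊕0 = 1
Syndrome (s16...s1) = 11100 → position 28.
Overall parity (XOR of all 32 bits, including p0): 0⊕0⊕0⊕1⊕0⊕1⊕1⊕1⊕0⊕0⊕1⊕0⊕0⊕1⊕1⊕0⊕0⊕0⊕1⊕1⊕0⊕1⊕0⊕0⊕1⊕0⊕1⊕1⊕1⊕1⊕1⊕0 = 0
Overall=0, syndrome position=28 → double-bit error detected (uncorrectable).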